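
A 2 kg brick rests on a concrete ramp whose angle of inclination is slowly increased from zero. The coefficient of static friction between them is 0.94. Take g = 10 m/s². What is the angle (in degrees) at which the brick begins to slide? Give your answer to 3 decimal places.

43.229°

At the threshold of sliding, static friction is at its maximum μ_s N and exactly balances the weight component along the incline: mg sin θ = μ_s mg cos θ.
Hence tan θ = μ_s = 0.94, so θ = arctan(0.94) = 43.2285°.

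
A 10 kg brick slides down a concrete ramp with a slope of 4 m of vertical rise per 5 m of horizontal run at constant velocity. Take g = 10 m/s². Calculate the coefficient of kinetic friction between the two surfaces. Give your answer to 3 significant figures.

0.800

At constant velocity the net force along the incline is zero: mg sin 38.66° = μ mg cos 38.66°.
So μ = tan 38.66° = 0.6247 / 0.7809 = 0.8000.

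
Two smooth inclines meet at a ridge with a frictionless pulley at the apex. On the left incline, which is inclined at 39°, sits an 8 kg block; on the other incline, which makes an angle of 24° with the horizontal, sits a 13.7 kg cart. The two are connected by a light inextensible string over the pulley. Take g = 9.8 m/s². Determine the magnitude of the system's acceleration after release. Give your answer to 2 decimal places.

0.24 m/s²

Resolve each weight along its own incline: the 8 kg mass has component 8 × 9.8 × sin 39° = 49.339 N down its slope, and the 13.7 kg mass has 13.7 × 9.8 × sin 24° = 54.608 N down its slope.
The 13.7 kg side's 54.608 N exceeds the other side's 49.339 N, so that mass slides down and the 8 kg mass slides up. Taking that direction as positive, Newton's second law for the whole system gives 54.608 − 49.339 = (8 + 13.7) a, so a = 5.269 / 21.7 = 0.2428 m/s².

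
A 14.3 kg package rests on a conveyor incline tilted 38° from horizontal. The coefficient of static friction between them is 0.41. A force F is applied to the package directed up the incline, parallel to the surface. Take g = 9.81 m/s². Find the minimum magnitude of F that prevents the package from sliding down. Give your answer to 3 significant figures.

41.0 N

The normal force is N = mg cos 38° = 110.545 N. With F at its minimum the package is on the verge of sliding down, so static friction is at its maximum μ_s N = 0.41 × 110.545 = 45.323 N and acts up the slope.
Equilibrium along the incline: F + μ_s N = mg sin 38°, so F = 86.367 − 45.323 = 41.044 N.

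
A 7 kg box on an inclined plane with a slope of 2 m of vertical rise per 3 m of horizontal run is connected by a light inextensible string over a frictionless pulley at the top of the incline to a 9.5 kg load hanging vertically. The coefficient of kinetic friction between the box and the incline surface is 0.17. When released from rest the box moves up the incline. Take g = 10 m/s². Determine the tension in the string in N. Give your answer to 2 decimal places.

For the box on the incline: the weight component along the slope is m₁g sin 33.69° = 7 × 10 × 0.5547 = 38.829 N and the normal force is N = m₁g cos 33.69° = 58.244 N.
Kinetic friction opposes the box's motion up the incline: f = μN = 0.17 × 58.244 = 9.901 N acting down the slope.
Newton's second law for the box (up-slope positive): T − 38.829 − 9.901 = 7 a. For the hanging load (downward positive): 9.5 × 10 − T = 9.5 a.
Adding the two equations eliminates T: 46.270 = 16.5 a, so a = 2.8042 m/s².
Then from the hanging load's equation, T = 9.5 × (10 − 2.8042) = 68.360 N.

68.36 N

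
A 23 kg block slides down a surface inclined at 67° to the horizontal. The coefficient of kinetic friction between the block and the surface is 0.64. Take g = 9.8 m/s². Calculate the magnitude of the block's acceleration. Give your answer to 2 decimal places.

Resolving the weight along the incline: the component pulling the block down the slope is mg sin 67° = 23 × 9.8 × 0.9205 = 207.481 N, and the normal force is N = mg cos 67° = 23 × 9.8 × 0.3907 = 88.064 N.
Kinetic friction acts up the slope with magnitude f = μN = 0.64 × 88.064 = 56.361 N.
Net force along the incline is 207.481 − 56.361 = 151.120 N, so a = 151.120 / 23 = 6.5704 m/s².

6.57 m/s²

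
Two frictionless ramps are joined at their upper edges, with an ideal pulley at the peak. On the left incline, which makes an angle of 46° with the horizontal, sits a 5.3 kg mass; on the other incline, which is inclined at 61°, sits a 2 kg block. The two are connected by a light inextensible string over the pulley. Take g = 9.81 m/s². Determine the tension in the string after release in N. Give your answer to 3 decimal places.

Resolve each weight along its own incline: the 5.3 kg mass has component 5.3 × 9.81 × sin 46° = 37.401 N down its slope, and the 2 kg mass has 2 × 9.81 × sin 61° = 17.160 N down its slope.
The 5.3 kg side's 37.401 N exceeds the other side's 17.160 N, so that mass slides down and the 2 kg mass slides up. Taking that direction as positive, Newton's second law for the whole system gives 37.401 − 17.160 = (5.3 + 2) a, so a = 20.241 / 7.3 = 2.7727 m/s².
For the 2 kg mass (up-slope positive): T − 17.160 = 2 × 2.7727, so T = 22.705 N.

22.705 N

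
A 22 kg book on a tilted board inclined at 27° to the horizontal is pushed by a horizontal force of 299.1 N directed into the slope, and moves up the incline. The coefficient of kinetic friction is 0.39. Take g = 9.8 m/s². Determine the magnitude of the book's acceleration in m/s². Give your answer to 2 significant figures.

The horizontal push has components F cos 27° = 299.1 × 0.8910 = 266.498 N up the incline and F sin 27° = 299.1 × 0.4540 = 135.791 N pressing into the surface.
The normal force is therefore N = mg cos 27° + F sin 27° = 192.100 + 135.791 = 327.891 N, and kinetic friction down the slope is μN = 0.39 × 327.891 = 127.877 N.
Along the incline: F cos 27° − mg sin 27° − μN = ma, so 266.498 − 97.882 − 127.877 = 22 a, giving a = 1.8518 m/s².

1.9 m/s²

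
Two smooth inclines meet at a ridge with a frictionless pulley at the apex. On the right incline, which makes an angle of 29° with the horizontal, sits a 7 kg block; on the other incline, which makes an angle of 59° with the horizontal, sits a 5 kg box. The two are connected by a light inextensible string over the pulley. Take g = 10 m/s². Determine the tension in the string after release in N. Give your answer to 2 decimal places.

Resolve each weight along its own incline: the 7 kg mass has component 7 × 10 × sin 29° = 33.937 N down its slope, and the 5 kg mass has 5 × 10 × sin 59° = 42.858 N down its slope.
The 5 kg side's 42.858 N exceeds the other side's 33.937 N, so that mass slides down and the 7 kg mass slides up. Taking that direction as positive, Newton's second law for the whole system gives 42.858 − 33.937 = (7 + 5) a, so a = 8.921 / 12 = 0.7434 m/s².
For the 7 kg mass (up-slope positive): T − 33.937 = 7 × 0.7434, so T = 39.141 N.

39.14 N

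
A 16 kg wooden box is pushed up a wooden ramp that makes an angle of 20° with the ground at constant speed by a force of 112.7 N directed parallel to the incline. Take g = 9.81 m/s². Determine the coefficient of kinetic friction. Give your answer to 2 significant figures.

0.40

At constant speed ΣF = 0 along the incline. The applied 112.7 N acts up the slope; the weight component mg sin 20° = 53.683 N and kinetic friction μN both act down the slope.
So 112.7 = 53.683 + μ × 147.494, giving μ = (112.7 − 53.683) / 147.494 = 0.4001.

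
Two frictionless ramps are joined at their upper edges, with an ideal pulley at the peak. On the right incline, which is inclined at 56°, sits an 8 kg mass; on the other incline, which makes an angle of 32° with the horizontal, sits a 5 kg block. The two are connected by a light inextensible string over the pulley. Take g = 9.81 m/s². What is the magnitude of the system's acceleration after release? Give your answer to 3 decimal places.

3.005 m/s²

Resolve each weight along its own incline: the 8 kg mass has component 8 × 9.81 × sin 56° = 65.063 N down its slope, and the 5 kg mass has 5 × 9.81 × sin 32° = 25.993 N down its slope.
The 8 kg side's 65.063 N exceeds the other side's 25.993 N, so that mass slides down and the 5 kg mass slides up. Taking that direction as positive, Newton's second law for the whole system gives 65.063 − 25.993 = (8 + 5) a, so a = 39.070 / 13 = 3.0054 m/s².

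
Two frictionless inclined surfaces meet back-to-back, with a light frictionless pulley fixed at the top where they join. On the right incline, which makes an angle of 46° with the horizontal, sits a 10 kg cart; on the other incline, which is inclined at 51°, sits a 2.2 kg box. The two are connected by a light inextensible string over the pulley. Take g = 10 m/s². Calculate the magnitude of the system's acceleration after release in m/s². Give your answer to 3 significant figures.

4.49 m/s²

Resolve each weight along its own incline: the 10 kg mass has component 10 × 10 × sin 46° = 71.934 N down its slope, and the 2.2 kg mass has 2.2 × 10 × sin 51° = 17.097 N down its slope.
The 10 kg side's 71.934 N exceeds the other side's 17.097 N, so that mass slides down and the 2.2 kg mass slides up. Taking that direction as positive, Newton's second law for the whole system gives 71.934 − 17.097 = (10 + 2.2) a, so a = 54.837 / 12.2 = 4.4948 m/s².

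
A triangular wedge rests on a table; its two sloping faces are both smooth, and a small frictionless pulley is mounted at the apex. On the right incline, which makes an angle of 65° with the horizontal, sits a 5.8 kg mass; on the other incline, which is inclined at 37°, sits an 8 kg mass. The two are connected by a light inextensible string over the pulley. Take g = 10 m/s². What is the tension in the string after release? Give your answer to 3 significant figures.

50.7 N

Resolve each weight along its own incline: the 5.8 kg mass has component 5.8 × 10 × sin 65° = 52.566 N down its slope, and the 8 kg mass has 8 × 10 × sin 37° = 48.145 N down its slope.
The 5.8 kg side's 52.566 N exceeds the other side's 48.145 N, so that mass slides down and the 8 kg mass slides up. Taking that direction as positive, Newton's second law for the whole system gives 52.566 − 48.145 = (5.8 + 8) a, so a = 4.421 / 13.8 = 0.3204 m/s².
For the 8 kg mass (up-slope positive): T − 48.145 = 8 × 0.3204, so T = 50.708 N.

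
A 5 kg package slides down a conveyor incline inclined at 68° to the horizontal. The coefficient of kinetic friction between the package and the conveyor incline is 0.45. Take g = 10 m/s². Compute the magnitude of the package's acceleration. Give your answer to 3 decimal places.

Resolving the weight along the incline: the component pulling the package down the slope is mg sin 68° = 5 × 10 × 0.9272 = 46.360 N, and the normal force is N = mg cos 68° = 5 × 10 × 0.3746 = 18.730 N.
Kinetic friction acts up the slope with magnitude f = μN = 0.45 × 18.730 = 8.428 N.
Net force along the incline is 46.360 − 8.428 = 37.932 N, so a = 37.932 / 5 = 7.5864 m/s².

7.586 m/s²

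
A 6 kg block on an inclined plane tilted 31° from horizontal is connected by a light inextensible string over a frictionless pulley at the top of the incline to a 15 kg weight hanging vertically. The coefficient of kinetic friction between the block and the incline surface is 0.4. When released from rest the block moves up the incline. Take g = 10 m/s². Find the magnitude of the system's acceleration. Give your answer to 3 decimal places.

4.692 m/s²

For the block on the incline: the weight component along the slope is m₁g sin 31° = 6 × 10 × 0.5150 = 30.900 N and the normal force is N = m₁g cos 31° = 51.430 N.
Kinetic friction opposes the block's motion up the incline: f = μN = 0.4 × 51.430 = 20.572 N acting down the slope.
Newton's second law for the block (up-slope positive): T − 30.900 − 20.572 = 6 a. For the hanging weight (downward positive): 15 × 10 − T = 15 a.
Adding the two equations eliminates T: 98.528 = 21 a, so a = 4.6918 m/s².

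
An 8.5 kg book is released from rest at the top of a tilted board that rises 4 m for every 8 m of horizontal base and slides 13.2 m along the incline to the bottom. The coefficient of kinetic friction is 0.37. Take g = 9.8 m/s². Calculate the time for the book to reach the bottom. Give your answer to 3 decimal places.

The weight component along the incline is mg sin 26.57° = 37.253 N and the normal force is N = mg cos 26.57° = 74.506 N.
Friction up the slope is f = μN = 0.37 × 74.506 = 27.567 N, so the net downslope force is 37.253 − 27.567 = 9.686 N and a = 9.686 / 8.5 = 1.1395 m/s².
Starting from rest, L = ½at², so t = √(2L/a) = √(2 × 13.2 / 1.1395) = 4.8133 s.

4.813 s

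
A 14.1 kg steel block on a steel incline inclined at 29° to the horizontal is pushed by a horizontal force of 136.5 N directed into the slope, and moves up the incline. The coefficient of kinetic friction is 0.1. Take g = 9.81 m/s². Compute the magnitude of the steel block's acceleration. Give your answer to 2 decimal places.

The horizontal push has components F cos 29° = 136.5 × 0.8746 = 119.383 N up the incline and F sin 29° = 136.5 × 0.4848 = 66.175 N pressing into the surface.
The normal force is therefore N = mg cos 29° + F sin 29° = 120.976 + 66.175 = 187.151 N, and kinetic friction down the slope is μN = 0.1 × 187.151 = 18.715 N.
Along the incline: F cos 29° − mg sin 29° − μN = ma, so 119.383 − 67.058 − 18.715 = 14.1 a, giving a = 2.3837 m/s².

2.38 m/s²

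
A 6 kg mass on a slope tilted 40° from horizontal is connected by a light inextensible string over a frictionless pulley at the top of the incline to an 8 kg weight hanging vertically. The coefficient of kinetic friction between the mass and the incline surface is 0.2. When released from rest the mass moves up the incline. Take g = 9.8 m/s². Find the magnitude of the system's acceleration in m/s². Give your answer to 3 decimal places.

2.257 m/s²

For the mass on the incline: the weight component along the slope is m₁g sin 40° = 6 × 9.8 × 0.6428 = 37.797 N and the normal force is N = m₁g cos 40° = 45.043 N.
Kinetic friction opposes the mass's motion up the incline: f = μN = 0.2 × 45.043 = 9.009 N acting down the slope.
Newton's second law for the mass (up-slope positive): T − 37.797 − 9.009 = 6 a. For the hanging weight (downward positive): 8 × 9.8 − T = 8 a.
Adding the two equations eliminates T: 31.594 = 14 a, so a = 2.2567 m/s².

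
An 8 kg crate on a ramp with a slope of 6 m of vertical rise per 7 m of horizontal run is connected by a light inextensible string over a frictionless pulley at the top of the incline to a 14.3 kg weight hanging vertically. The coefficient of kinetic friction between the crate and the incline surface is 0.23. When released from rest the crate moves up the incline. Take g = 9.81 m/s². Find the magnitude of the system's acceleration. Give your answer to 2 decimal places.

For the crate on the incline: the weight component along the slope is m₁g sin 40.60° = 8 × 9.81 × 0.6508 = 51.075 N and the normal force is N = m₁g cos 40.60° = 59.586 N.
Kinetic friction opposes the crate's motion up the incline: f = μN = 0.23 × 59.586 = 13.705 N acting down the slope.
Newton's second law for the crate (up-slope positive): T − 51.075 − 13.705 = 8 a. For the hanging weight (downward positive): 14.3 × 9.81 − T = 14.3 a.
Adding the two equations eliminates T: 75.503 = 22.3 a, so a = 3.3858 m/s².

3.39 m/s²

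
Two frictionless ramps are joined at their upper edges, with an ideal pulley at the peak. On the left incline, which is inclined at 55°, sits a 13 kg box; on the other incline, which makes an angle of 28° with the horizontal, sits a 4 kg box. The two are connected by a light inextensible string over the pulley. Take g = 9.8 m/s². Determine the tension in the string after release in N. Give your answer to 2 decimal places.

Resolve each weight along its own incline: the 13 kg mass has component 13 × 9.8 × sin 55° = 104.360 N down its slope, and the 4 kg mass has 4 × 9.8 × sin 28° = 18.403 N down its slope.
The 13 kg side's 104.360 N exceeds the other side's 18.403 N, so that mass slides down and the 4 kg mass slides up. Taking that direction as positive, Newton's second law for the whole system gives 104.360 − 18.403 = (13 + 4) a, so a = 85.957 / 17 = 5.0563 m/s².
For the 4 kg mass (up-slope positive): T − 18.403 = 4 × 5.0563, so T = 38.628 N.

38.63 N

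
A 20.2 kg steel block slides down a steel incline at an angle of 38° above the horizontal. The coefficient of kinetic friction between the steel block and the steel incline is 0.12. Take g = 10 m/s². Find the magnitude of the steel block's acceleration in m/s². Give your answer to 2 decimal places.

5.21 m/s²

Resolving the weight along the incline: the component pulling the steel block down the slope is mg sin 38° = 20.2 × 10 × 0.6157 = 124.371 N, and the normal force is N = mg cos 38° = 20.2 × 10 × 0.7880 = 159.176 N.
Kinetic friction acts up the slope with magnitude f = μN = 0.12 × 159.176 = 19.101 N.
Net force along the incline is 124.371 − 19.101 = 105.270 N, so a = 105.270 / 20.2 = 5.2114 m/s².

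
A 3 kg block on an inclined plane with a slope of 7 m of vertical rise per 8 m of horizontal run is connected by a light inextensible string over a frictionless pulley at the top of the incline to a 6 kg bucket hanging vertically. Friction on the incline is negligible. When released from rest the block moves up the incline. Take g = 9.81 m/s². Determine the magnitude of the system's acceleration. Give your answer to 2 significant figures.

For the block on the incline: the weight component along the slope is m₁g sin 41.19° = 3 × 9.81 × 0.6585 = 19.380 N and the normal force is N = m₁g cos 41.19° = 22.148 N.
Newton's second law for the block (up-slope positive): T − 19.380 = 3 a. For the hanging bucket (downward positive): 6 × 9.81 − T = 6 a.
Adding the two equations eliminates T: 39.480 = 9 a, so a = 4.3867 m/s².

4.4 m/s²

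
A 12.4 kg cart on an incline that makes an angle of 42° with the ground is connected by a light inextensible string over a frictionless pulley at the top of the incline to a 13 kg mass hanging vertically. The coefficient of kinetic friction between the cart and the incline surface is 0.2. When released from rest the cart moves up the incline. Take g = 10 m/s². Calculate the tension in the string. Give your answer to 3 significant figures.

For the cart on the incline: the weight component along the slope is m₁g sin 42° = 12.4 × 10 × 0.6691 = 82.968 N and the normal force is N = m₁g cos 42° = 92.150 N.
Kinetic friction opposes the cart's motion up the incline: f = μN = 0.2 × 92.150 = 18.430 N acting down the slope.
Newton's second law for the cart (up-slope positive): T − 82.968 − 18.430 = 12.4 a. For the hanging mass (downward positive): 13 × 10 − T = 13 a.
Adding the two equations eliminates T: 28.602 = 25.4 a, so a = 1.1261 m/s².
Then from the hanging mass's equation, T = 13 × (10 − 1.1261) = 115.361 N.

115 N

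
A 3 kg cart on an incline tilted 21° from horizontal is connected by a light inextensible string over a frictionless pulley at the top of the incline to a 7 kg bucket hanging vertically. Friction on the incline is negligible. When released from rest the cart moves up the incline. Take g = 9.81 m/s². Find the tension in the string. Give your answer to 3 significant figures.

For the cart on the incline: the weight component along the slope is m₁g sin 21° = 3 × 9.81 × 0.3584 = 10.548 N and the normal force is N = m₁g cos 21° = 27.475 N.
Newton's second law for the cart (up-slope positive): T − 10.548 = 3 a. For the hanging bucket (downward positive): 7 × 9.81 − T = 7 a.
Adding the two equations eliminates T: 58.122 = 10 a, so a = 5.8122 m/s².
Then from the hanging bucket's equation, T = 7 × (9.81 − 5.8122) = 27.985 N.

28.0 N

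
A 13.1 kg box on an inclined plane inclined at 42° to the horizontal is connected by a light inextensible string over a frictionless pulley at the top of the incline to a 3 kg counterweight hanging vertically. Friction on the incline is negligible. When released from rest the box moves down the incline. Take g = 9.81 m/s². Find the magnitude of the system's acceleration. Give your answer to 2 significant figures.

3.5 m/s²

For the box on the incline: the weight component along the slope is m₁g sin 42° = 13.1 × 9.81 × 0.6691 = 85.987 N and the normal force is N = m₁g cos 42° = 95.502 N.
Newton's second law for the box (down-slope positive): 85.987 − T = 13.1 a. For the hanging counterweight (upward positive): T − 3 × 9.81 = 3 a.
Adding the two equations eliminates T: 56.557 = 16.1 a, so a = 3.5129 m/s².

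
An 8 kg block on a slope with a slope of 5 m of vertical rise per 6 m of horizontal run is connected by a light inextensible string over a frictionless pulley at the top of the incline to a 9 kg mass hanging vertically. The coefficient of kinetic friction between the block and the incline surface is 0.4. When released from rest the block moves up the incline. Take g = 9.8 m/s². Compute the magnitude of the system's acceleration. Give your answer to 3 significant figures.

0.819 m/s²

For the block on the incline: the weight component along the slope is m₁g sin 39.81° = 8 × 9.8 × 0.6402 = 50.192 N and the normal force is N = m₁g cos 39.81° = 60.229 N.
Kinetic friction opposes the block's motion up the incline: f = μN = 0.4 × 60.229 = 24.092 N acting down the slope.
Newton's second law for the block (up-slope positive): T − 50.192 − 24.092 = 8 a. For the hanging mass (downward positive): 9 × 9.8 − T = 9 a.
Adding the two equations eliminates T: 13.916 = 17 a, so a = 0.8186 m/s².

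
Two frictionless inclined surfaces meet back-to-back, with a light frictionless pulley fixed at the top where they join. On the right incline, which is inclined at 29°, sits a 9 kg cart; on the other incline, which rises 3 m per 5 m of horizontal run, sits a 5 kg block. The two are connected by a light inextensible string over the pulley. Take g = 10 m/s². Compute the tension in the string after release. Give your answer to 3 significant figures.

Resolve each weight along its own incline: the 9 kg mass has component 9 × 10 × sin 29° = 43.633 N down its slope, and the 5 kg mass has 5 × 10 × sin 30.96° = 25.725 N down its slope.
The 9 kg side's 43.633 N exceeds the other side's 25.725 N, so that mass slides down and the 5 kg mass slides up. Taking that direction as positive, Newton's second law for the whole system gives 43.633 − 25.725 = (9 + 5) a, so a = 17.908 / 14 = 1.2791 m/s².
For the 5 kg mass (up-slope positive): T − 25.725 = 5 × 1.2791, so T = 32.120 N.

32.1 N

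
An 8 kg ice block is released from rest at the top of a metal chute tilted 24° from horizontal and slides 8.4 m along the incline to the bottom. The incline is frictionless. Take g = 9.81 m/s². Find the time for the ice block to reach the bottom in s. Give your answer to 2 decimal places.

The weight component along the incline is mg sin 24° = 31.921 N and the normal force is N = mg cos 24° = 71.695 N.
With no friction, a = g sin 24° = 3.9901 m/s².
Starting from rest, L = ½at², so t = √(2L/a) = √(2 × 8.4 / 3.9901) = 2.0519 s.

2.05 s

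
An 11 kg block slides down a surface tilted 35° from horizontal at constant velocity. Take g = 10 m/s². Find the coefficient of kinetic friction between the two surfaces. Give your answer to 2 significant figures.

0.70

At constant velocity the net force along the incline is zero: mg sin 35° = μ mg cos 35°.
So μ = tan 35° = 0.5736 / 0.8192 = 0.7002.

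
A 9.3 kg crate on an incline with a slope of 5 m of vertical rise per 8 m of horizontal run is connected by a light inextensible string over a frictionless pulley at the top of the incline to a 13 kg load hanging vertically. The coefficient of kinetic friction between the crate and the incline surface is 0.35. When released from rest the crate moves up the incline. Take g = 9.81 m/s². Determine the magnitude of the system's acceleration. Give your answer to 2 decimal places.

For the crate on the incline: the weight component along the slope is m₁g sin 32.01° = 9.3 × 9.81 × 0.5300 = 48.353 N and the normal force is N = m₁g cos 32.01° = 77.365 N.
Kinetic friction opposes the crate's motion up the incline: f = μN = 0.35 × 77.365 = 27.078 N acting down the slope.
Newton's second law for the crate (up-slope positive): T − 48.353 − 27.078 = 9.3 a. For the hanging load (downward positive): 13 × 9.81 − T = 13 a.
Adding the two equations eliminates T: 52.099 = 22.3 a, so a = 2.3363 m/s².

2.34 m/s²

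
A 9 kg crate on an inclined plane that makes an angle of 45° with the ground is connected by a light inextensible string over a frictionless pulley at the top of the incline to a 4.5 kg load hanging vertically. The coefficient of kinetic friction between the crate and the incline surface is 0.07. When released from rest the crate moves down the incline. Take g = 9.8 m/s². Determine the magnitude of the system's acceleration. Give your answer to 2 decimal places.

For the crate on the incline: the weight component along the slope is m₁g sin 45° = 9 × 9.8 × 0.7071 = 62.366 N and the normal force is N = m₁g cos 45° = 62.367 N.
Kinetic friction opposes the crate's motion down the incline: f = μN = 0.07 × 62.367 = 4.366 N acting up the slope.
Newton's second law for the crate (down-slope positive): 62.366 − 4.366 − T = 9 a. For the hanging load (upward positive): T − 4.5 × 9.8 = 4.5 a.
Adding the two equations eliminates T: 13.900 = 13.5 a, so a = 1.0296 m/s².

1.03 m/s²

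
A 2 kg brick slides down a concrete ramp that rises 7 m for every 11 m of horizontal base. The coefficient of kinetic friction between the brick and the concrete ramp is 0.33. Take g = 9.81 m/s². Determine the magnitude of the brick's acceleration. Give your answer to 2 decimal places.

2.54 m/s²

Resolving the weight along the incline: the component pulling the brick down the slope is mg sin 32.47° = 2 × 9.81 × 0.5369 = 10.534 N, and the normal force is N = mg cos 32.47° = 2 × 9.81 × 0.8437 = 16.553 N.
Kinetic friction acts up the slope with magnitude f = μN = 0.33 × 16.553 = 5.462 N.
Net force along the incline is 10.534 − 5.462 = 5.072 N, so a = 5.072 / 2 = 2.5360 m/s².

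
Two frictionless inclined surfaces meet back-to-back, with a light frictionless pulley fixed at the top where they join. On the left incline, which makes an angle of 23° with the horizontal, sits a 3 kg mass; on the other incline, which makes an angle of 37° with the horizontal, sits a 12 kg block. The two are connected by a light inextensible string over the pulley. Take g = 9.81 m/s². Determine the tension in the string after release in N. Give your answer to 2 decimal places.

Resolve each weight along its own incline: the 3 kg mass has component 3 × 9.81 × sin 23° = 11.499 N down its slope, and the 12 kg mass has 12 × 9.81 × sin 37° = 70.846 N down its slope.
The 12 kg side's 70.846 N exceeds the other side's 11.499 N, so that mass slides down and the 3 kg mass slides up. Taking that direction as positive, Newton's second law for the whole system gives 70.846 − 11.499 = (3 + 12) a, so a = 59.347 / 15 = 3.9565 m/s².
For the 3 kg mass (up-slope positive): T − 11.499 = 3 × 3.9565, so T = 23.369 N.

23.37 N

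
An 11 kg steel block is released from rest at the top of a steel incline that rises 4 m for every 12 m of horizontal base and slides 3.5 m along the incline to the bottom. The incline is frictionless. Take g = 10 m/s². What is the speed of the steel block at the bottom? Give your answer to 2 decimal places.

4.70 m/s

The weight component along the incline is mg sin 18.43° = 34.785 N and the normal force is N = mg cos 18.43° = 104.355 N.
With no friction, a = g sin 18.43° = 3.1623 m/s².
Starting from rest over a distance of 3.5 m, v² = 2aL = 2 × 3.1623 × 3.5 = 22.1361, so v = 4.7049 m/s.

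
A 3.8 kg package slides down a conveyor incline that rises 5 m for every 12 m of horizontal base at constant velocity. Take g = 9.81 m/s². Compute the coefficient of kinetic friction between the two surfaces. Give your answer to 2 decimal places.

At constant velocity the net force along the incline is zero: mg sin 22.62° = μ mg cos 22.62°.
So μ = tan 22.62° = 0.3846 / 0.9231 = 0.4166.

0.42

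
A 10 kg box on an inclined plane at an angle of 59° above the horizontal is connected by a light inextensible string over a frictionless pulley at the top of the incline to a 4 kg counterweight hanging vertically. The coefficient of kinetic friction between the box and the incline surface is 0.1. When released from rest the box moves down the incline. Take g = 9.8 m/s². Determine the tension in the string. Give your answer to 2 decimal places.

For the box on the incline: the weight component along the slope is m₁g sin 59° = 10 × 9.8 × 0.8572 = 84.006 N and the normal force is N = m₁g cos 59° = 50.474 N.
Kinetic friction opposes the box's motion down the incline: f = μN = 0.1 × 50.474 = 5.047 N acting up the slope.
Newton's second law for the box (down-slope positive): 84.006 − 5.047 − T = 10 a. For the hanging counterweight (upward positive): T − 4 × 9.8 = 4 a.
Adding the two equations eliminates T: 39.759 = 14 a, so a = 2.8399 m/s².
Then from the hanging counterweight's equation, T = 4 × (9.8 + 2.8399) = 50.560 N.

50.56 N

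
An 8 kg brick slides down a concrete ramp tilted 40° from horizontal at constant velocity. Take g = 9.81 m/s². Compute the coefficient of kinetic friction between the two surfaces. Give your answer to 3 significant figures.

At constant velocity the net force along the incline is zero: mg sin 40° = μ mg cos 40°.
So μ = tan 40° = 0.6428 / 0.7660 = 0.8392.

0.839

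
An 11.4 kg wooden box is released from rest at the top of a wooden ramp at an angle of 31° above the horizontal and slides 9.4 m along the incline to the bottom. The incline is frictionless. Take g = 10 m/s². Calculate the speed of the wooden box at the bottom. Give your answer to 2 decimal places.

The weight component along the incline is mg sin 31° = 58.714 N and the normal force is N = mg cos 31° = 97.717 N.
With no friction, a = g sin 31° = 5.1504 m/s².
Starting from rest over a distance of 9.4 m, v² = 2aL = 2 × 5.1504 × 9.4 = 96.8275, so v = 9.8401 m/s.

9.84 m/s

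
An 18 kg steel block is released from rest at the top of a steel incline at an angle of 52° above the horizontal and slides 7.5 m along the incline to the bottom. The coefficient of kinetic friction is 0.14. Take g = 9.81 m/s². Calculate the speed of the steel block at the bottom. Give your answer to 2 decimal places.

10.16 m/s

The weight component along the incline is mg sin 52° = 139.147 N and the normal force is N = mg cos 52° = 108.714 N.
Friction up the slope is f = μN = 0.14 × 108.714 = 15.220 N, so the net downslope force is 139.147 − 15.220 = 123.927 N and a = 123.927 / 18 = 6.8848 m/s².
Starting from rest over a distance of 7.5 m, v² = 2aL = 2 × 6.8848 × 7.5 = 103.2720, so v = 10.1623 m/s.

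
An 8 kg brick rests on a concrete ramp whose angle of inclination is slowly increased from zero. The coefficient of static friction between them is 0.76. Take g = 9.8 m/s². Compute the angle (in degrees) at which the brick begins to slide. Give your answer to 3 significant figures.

37.2°

At the threshold of sliding, static friction is at its maximum μ_s N and exactly balances the weight component along the incline: mg sin θ = μ_s mg cos θ.
Hence tan θ = μ_s = 0.76, so θ = arctan(0.76) = 37.2348°.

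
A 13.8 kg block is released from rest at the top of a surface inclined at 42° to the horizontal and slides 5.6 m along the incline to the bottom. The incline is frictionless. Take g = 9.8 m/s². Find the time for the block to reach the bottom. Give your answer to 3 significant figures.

The weight component along the incline is mg sin 42° = 90.493 N and the normal force is N = mg cos 42° = 100.503 N.
With no friction, a = g sin 42° = 6.5575 m/s².
Starting from rest, L = ½at², so t = √(2L/a) = √(2 × 5.6 / 6.5575) = 1.3069 s.

1.31 s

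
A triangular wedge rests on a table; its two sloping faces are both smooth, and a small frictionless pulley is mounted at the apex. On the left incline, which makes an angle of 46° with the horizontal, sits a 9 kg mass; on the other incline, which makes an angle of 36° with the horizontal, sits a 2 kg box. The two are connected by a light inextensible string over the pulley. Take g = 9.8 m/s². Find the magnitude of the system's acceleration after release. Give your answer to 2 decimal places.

Resolve each weight along its own incline: the 9 kg mass has component 9 × 9.8 × sin 46° = 63.446 N down its slope, and the 2 kg mass has 2 × 9.8 × sin 36° = 11.521 N down its slope.
The 9 kg side's 63.446 N exceeds the other side's 11.521 N, so that mass slides down and the 2 kg mass slides up. Taking that direction as positive, Newton's second law for the whole system gives 63.446 − 11.521 = (9 + 2) a, so a = 51.925 / 11 = 4.7205 m/s².

4.72 m/s²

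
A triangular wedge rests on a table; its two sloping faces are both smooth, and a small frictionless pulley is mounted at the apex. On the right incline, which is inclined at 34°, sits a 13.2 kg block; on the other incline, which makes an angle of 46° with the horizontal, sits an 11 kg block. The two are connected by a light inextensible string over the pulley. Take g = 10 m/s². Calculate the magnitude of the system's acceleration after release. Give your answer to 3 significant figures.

Resolve each weight along its own incline: the 13.2 kg mass has component 13.2 × 10 × sin 34° = 73.813 N down its slope, and the 11 kg mass has 11 × 10 × sin 46° = 79.127 N down its slope.
The 11 kg side's 79.127 N exceeds the other side's 73.813 N, so that mass slides down and the 13.2 kg mass slides up. Taking that direction as positive, Newton's second law for the whole system gives 79.127 − 73.813 = (13.2 + 11) a, so a = 5.314 / 24.2 = 0.2196 m/s².

0.220 m/s²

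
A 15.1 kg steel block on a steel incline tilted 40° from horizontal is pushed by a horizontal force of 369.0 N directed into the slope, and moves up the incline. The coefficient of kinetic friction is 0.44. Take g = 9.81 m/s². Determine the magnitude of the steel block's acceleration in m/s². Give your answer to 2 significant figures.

The horizontal push has components F cos 40° = 369.0 × 0.7660 = 282.654 N up the incline and F sin 40° = 369.0 × 0.6428 = 237.193 N pressing into the surface.
The normal force is therefore N = mg cos 40° + F sin 40° = 113.468 + 237.193 = 350.661 N, and kinetic friction down the slope is μN = 0.44 × 350.661 = 154.291 N.
Along the incline: F cos 40° − mg sin 40° − μN = ma, so 282.654 − 95.219 − 154.291 = 15.1 a, giving a = 2.1950 m/s².

2.2 m/s²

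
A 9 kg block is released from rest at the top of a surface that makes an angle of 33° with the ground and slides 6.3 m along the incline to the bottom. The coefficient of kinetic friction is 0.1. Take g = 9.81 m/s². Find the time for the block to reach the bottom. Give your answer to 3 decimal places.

The weight component along the incline is mg sin 33° = 48.086 N and the normal force is N = mg cos 33° = 74.046 N.
Friction up the slope is f = μN = 0.1 × 74.046 = 7.405 N, so the net downslope force is 48.086 − 7.405 = 40.681 N and a = 40.681 / 9 = 4.5201 m/s².
Starting from rest, L = ½at², so t = √(2L/a) = √(2 × 6.3 / 4.5201) = 1.6696 s.

1.670 s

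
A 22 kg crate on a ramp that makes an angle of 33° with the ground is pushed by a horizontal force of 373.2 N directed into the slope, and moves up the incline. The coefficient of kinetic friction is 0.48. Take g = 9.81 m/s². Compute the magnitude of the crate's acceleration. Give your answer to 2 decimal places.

The horizontal push has components F cos 33° = 373.2 × 0.8387 = 313.003 N up the incline and F sin 33° = 373.2 × 0.5446 = 203.245 N pressing into the surface.
The normal force is therefore N = mg cos 33° + F sin 33° = 181.008 + 203.245 = 384.253 N, and kinetic friction down the slope is μN = 0.48 × 384.253 = 184.441 N.
Along the incline: F cos 33° − mg sin 33° − μN = ma, so 313.003 − 117.536 − 184.441 = 22 a, giving a = 0.5012 m/s².

0.50 m/s²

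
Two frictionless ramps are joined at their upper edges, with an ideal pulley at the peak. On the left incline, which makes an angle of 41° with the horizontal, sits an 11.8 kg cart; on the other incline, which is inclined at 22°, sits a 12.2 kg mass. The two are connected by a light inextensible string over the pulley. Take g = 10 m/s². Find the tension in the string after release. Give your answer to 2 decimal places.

Resolve each weight along its own incline: the 11.8 kg mass has component 11.8 × 10 × sin 41° = 77.415 N down its slope, and the 12.2 kg mass has 12.2 × 10 × sin 22° = 45.702 N down its slope.
The 11.8 kg side's 77.415 N exceeds the other side's 45.702 N, so that mass slides down and the 12.2 kg mass slides up. Taking that direction as positive, Newton's second law for the whole system gives 77.415 − 45.702 = (11.8 + 12.2) a, so a = 31.713 / 24 = 1.3214 m/s².
For the 12.2 kg mass (up-slope positive): T − 45.702 = 12.2 × 1.3214, so T = 61.823 N.

61.82 N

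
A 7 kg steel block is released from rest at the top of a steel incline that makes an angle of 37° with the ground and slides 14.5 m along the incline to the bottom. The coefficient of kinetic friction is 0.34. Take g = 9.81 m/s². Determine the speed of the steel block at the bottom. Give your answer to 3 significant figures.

The weight component along the incline is mg sin 37° = 41.327 N and the normal force is N = mg cos 37° = 54.842 N.
Friction up the slope is f = μN = 0.34 × 54.842 = 18.646 N, so the net downslope force is 41.327 − 18.646 = 22.681 N and a = 22.681 / 7 = 3.2401 m/s².
Starting from rest over a distance of 14.5 m, v² = 2aL = 2 × 3.2401 × 14.5 = 93.9629, so v = 9.6934 m/s.

9.69 m/s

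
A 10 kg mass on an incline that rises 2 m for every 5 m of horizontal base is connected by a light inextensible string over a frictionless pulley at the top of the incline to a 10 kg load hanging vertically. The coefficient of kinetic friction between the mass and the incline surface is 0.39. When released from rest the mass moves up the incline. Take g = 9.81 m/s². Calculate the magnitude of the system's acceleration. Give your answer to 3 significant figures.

For the mass on the incline: the weight component along the slope is m₁g sin 21.80° = 10 × 9.81 × 0.3714 = 36.434 N and the normal force is N = m₁g cos 21.80° = 91.084 N.
Kinetic friction opposes the mass's motion up the incline: f = μN = 0.39 × 91.084 = 35.523 N acting down the slope.
Newton's second law for the mass (up-slope positive): T − 36.434 − 35.523 = 10 a. For the hanging load (downward positive): 10 × 9.81 − T = 10 a.
Adding the two equations eliminates T: 26.143 = 20 a, so a = 1.3072 m/s².

1.31 m/s²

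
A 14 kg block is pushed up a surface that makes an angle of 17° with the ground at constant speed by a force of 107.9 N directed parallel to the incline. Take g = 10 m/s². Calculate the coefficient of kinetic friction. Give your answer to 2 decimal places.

At constant speed ΣF = 0 along the incline. The applied 107.9 N acts up the slope; the weight component mg sin 17° = 40.932 N and kinetic friction μN both act down the slope.
So 107.9 = 40.932 + μ × 133.883, giving μ = (107.9 − 40.932) / 133.883 = 0.5002.

0.50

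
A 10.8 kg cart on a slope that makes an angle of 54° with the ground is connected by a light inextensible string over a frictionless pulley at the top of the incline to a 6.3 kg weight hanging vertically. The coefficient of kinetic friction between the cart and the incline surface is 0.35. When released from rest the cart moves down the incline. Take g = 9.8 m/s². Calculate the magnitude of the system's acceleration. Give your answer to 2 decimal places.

For the cart on the incline: the weight component along the slope is m₁g sin 54° = 10.8 × 9.8 × 0.8090 = 85.625 N and the normal force is N = m₁g cos 54° = 62.211 N.
Kinetic friction opposes the cart's motion down the incline: f = μN = 0.35 × 62.211 = 21.774 N acting up the slope.
Newton's second law for the cart (down-slope positive): 85.625 − 21.774 − T = 10.8 a. For the hanging weight (upward positive): T − 6.3 × 9.8 = 6.3 a.
Adding the two equations eliminates T: 2.111 = 17.1 a, so a = 0.1235 m/s².

0.12 m/s²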